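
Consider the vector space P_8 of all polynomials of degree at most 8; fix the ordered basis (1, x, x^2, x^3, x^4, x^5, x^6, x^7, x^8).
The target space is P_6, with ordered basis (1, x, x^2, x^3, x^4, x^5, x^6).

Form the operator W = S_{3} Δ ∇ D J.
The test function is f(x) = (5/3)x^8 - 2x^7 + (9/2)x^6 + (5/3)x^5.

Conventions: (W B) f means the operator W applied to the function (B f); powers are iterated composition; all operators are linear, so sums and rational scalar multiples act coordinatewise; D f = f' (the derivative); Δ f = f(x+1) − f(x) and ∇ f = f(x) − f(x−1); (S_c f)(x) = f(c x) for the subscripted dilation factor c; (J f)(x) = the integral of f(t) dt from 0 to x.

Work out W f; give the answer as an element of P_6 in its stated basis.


J f = (5/27)x^9 - (1/4)x^8 + (9/14)x^7 + (5/18)x^6
D J f = (5/3)x^8 - 2x^7 + (9/2)x^6 + (5/3)x^5
∇ D J f = (40/3)x^7 - (182/3)x^6 + (487/3)x^5 - (1475/6)x^4 + (710/3)x^3 - (279/2)x^2 + 46x - 13/2
Δ (∇ D) J f = (280/3)x^6 - 84x^5 + (1105/3)x^4 - (320/3)x^3 + (685/3)x^2 - (34/3)x + 37/3
S_{3} (Δ ∇ D J) f = 68040x^6 - 20412x^5 + 29835x^4 - 2880x^3 + 2055x^2 - 34x + 37/3

the image equals g(x) = 68040x^6 - 20412x^5 + 29835x^4 - 2880x^3 + 2055x^2 - 34x + 37/3


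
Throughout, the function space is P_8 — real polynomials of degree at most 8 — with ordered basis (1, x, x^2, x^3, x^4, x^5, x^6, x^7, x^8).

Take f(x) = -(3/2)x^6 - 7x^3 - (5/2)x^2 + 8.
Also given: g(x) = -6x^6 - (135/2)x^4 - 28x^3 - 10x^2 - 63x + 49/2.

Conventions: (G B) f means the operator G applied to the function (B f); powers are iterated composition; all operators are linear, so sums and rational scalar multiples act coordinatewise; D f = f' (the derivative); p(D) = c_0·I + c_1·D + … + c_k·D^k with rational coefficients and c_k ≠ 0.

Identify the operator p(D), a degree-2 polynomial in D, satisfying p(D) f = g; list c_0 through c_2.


D^0 f = -(3/2)x^6 - 7x^3 - (5/2)x^2 + 8
D^1 f = -9x^5 - 21x^2 - 5x
D^2 f = -45x^4 - 42x - 5
matching coefficients of g against c_0 f + c_1 Df + … from the top degree down determines the c_i
solution: c_0 = 4, c_1 = 0, c_2 = 3/2

c_0 = 4, c_1 = 0, c_2 = 3/2


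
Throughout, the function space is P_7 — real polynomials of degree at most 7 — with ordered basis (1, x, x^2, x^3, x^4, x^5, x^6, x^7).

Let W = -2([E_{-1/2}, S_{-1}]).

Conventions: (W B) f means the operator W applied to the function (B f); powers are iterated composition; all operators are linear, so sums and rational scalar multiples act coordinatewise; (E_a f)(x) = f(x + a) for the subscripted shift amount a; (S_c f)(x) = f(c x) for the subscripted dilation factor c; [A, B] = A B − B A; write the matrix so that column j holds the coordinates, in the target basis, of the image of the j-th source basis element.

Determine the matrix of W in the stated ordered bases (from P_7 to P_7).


the matrix is [[0, -2, 0, -1/2, 0, -1/8, 0, -1/32]; [0, 0, 4, 0, 2, 0, 3/4, 0]; [0, 0, 0, -6, 0, -5, 0, -21/8]; [0, 0, 0, 0, 8, 0, 10, 0]; [0, 0, 0, 0, 0, -10, 0, -35/2]; [0, 0, 0, 0, 0, 0, 12, 0]; [0, 0, 0, 0, 0, 0, 0, -14]; [0, 0, 0, 0, 0, 0, 0, 0]] (rows listed top to bottom)

image of 1: 0
image of x: -2
image of x^2: 4x
image of x^3: -6x^2 - 1/2
image of x^4: 8x^3 + 2x
image of x^5: -10x^4 - 5x^2 - 1/8
image of x^6: 12x^5 + 10x^3 + (3/4)x
image of x^7: -14x^6 - (35/2)x^4 - (21/8)x^2 - 1/32
each image's coordinates form column j of the matrix


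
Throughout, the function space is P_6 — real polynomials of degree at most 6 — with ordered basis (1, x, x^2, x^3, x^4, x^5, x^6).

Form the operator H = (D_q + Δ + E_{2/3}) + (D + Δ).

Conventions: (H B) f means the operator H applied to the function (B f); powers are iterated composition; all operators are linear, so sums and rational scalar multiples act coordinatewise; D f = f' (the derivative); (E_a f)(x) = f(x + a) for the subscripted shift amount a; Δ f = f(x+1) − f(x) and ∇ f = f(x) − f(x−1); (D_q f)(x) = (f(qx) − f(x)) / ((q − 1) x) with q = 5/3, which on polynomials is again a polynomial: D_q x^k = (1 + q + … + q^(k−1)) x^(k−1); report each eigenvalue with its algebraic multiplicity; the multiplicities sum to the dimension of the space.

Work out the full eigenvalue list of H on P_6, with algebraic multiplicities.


image of 1: 1
image of x: x + 14/3
image of x^2: x^2 + 10x + 22/9
image of x^3: x^3 + (148/9)x^2 + (22/3)x + 62/27
image of x^4: x^4 + (668/27)x^3 + (44/3)x^2 + (248/27)x + 178/81
image of x^5: x^5 + (2926/81)x^4 + (220/9)x^3 + (620/27)x^2 + (890/81)x + 518/243
image of x^6: x^6 + (12794/243)x^5 + (110/3)x^4 + (1240/27)x^3 + (890/27)x^2 + (1036/81)x + 1522/729
the matrix is upper triangular; its diagonal is (1, 1, 1, 1, 1, 1, 1)
for a triangular matrix the eigenvalues are the diagonal entries, with algebraic multiplicity their repetition count

λ = 1 (multiplicity 7)


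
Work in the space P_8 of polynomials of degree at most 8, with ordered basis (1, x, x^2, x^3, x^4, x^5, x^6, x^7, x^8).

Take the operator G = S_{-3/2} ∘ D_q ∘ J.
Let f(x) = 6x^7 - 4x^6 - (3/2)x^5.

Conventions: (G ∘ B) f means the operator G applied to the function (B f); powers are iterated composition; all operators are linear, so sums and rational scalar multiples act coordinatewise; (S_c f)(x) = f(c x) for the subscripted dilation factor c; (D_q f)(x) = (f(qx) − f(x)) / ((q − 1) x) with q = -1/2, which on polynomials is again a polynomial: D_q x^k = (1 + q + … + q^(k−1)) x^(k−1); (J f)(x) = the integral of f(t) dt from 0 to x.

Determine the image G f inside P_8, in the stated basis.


the image equals g(x) = -(557685/65536)x^7 - (31347/7168)x^6 + (5103/4096)x^5

J f = (3/4)x^8 - (4/7)x^7 - (1/4)x^6
D_q J f = (255/512)x^7 - (43/112)x^6 - (21/128)x^5
S_{-3/2} D_q J f = -(557685/65536)x^7 - (31347/7168)x^6 + (5103/4096)x^5


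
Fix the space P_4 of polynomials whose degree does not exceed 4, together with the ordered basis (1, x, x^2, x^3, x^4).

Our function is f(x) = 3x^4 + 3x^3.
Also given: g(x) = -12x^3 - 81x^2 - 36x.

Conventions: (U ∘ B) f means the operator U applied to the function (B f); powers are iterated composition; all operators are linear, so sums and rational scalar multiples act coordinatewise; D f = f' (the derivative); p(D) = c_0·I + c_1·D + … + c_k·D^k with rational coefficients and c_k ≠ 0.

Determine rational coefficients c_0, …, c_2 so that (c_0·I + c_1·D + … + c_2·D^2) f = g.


D^0 f = 3x^4 + 3x^3
D^1 f = 12x^3 + 9x^2
D^2 f = 36x^2 + 18x
matching coefficients of g against c_0 f + c_1 Df + … from the top degree down determines the c_i
solution: c_0 = 0, c_1 = -1, c_2 = -2

p(D) = -D − 2·D^2, i.e. c_0 = 0, c_1 = -1, c_2 = -2


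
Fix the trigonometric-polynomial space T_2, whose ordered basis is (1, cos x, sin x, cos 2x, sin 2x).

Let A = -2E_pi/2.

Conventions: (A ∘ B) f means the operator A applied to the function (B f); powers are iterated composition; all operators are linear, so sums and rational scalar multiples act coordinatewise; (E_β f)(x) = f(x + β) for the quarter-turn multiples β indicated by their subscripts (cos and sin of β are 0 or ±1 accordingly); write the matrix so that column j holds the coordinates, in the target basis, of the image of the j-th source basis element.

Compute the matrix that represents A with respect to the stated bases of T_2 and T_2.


image of 1: -2
image of cos x: 2sin x
image of sin x: -2cos x
image of cos 2x: 2cos 2x
image of sin 2x: 2sin 2x
each image's coordinates form column j of the matrix

the matrix is [[-2, 0, 0, 0, 0]; [0, 0, -2, 0, 0]; [0, 2, 0, 0, 0]; [0, 0, 0, 2, 0]; [0, 0, 0, 0, 2]] (rows listed top to bottom)


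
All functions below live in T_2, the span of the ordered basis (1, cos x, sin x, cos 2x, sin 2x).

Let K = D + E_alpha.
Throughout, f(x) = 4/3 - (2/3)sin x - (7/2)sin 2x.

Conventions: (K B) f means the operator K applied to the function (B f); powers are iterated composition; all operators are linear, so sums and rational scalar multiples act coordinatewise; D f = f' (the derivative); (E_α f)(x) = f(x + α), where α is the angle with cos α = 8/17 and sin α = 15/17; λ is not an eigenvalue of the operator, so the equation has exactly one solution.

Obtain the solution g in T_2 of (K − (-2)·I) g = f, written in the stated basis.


write g with unknown coordinates in the stated basis and equate coefficients in (K − (-2)·I) g = f
solving from the highest basis element down gives g = 4/9 + (16/123)cos x - (7/41)sin x + (2863/2917)cos 2x - (2919/5834)sin 2x
check: K g = 4/9 - (32/123)cos x - (40/123)sin x - (5726/2917)cos 2x - (14581/5834)sin 2x
so K g − (-2)·g = 4/3 - (2/3)sin x - (7/2)sin 2x = f ✓

the result is g(x) = 4/9 + (16/123)cos x - (7/41)sin x + (2863/2917)cos 2x - (2919/5834)sin 2x


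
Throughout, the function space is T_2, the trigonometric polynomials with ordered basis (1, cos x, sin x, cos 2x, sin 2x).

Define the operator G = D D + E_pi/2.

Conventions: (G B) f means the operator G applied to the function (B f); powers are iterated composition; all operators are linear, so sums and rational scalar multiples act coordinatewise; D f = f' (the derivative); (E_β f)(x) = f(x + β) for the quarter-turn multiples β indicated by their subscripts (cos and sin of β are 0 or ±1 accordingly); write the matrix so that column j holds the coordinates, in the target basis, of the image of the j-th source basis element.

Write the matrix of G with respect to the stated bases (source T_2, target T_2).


the matrix is [[1, 0, 0, 0, 0]; [0, -1, 1, 0, 0]; [0, -1, -1, 0, 0]; [0, 0, 0, -5, 0]; [0, 0, 0, 0, -5]] (rows listed top to bottom)

image of 1: 1
image of cos x: -cos x - sin x
image of sin x: cos x - sin x
image of cos 2x: -5cos 2x
image of sin 2x: -5sin 2x
each image's coordinates form column j of the matrix


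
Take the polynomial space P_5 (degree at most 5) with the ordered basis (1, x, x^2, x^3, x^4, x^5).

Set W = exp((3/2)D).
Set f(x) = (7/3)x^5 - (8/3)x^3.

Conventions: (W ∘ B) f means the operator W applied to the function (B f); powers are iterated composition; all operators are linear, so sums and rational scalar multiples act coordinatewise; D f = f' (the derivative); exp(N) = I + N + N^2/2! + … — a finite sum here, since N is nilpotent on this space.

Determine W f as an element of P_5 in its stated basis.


the image equals g(x) = (7/3)x^5 + (35/2)x^4 + (299/6)x^3 + (267/4)x^2 + (657/16)x + 279/32

order-1 term: (35/2)x^4 - 12x^2
order-2 term: (105/2)x^3 - 18x
order-3 term: (315/4)x^2 - 9
order-4 term: (945/16)x
order-5 term: 567/32
the series for exp((3/2)D) f terminates at order 5
exp((3/2)D) f = (7/3)x^5 + (35/2)x^4 + (299/6)x^3 + (267/4)x^2 + (657/16)x + 279/32


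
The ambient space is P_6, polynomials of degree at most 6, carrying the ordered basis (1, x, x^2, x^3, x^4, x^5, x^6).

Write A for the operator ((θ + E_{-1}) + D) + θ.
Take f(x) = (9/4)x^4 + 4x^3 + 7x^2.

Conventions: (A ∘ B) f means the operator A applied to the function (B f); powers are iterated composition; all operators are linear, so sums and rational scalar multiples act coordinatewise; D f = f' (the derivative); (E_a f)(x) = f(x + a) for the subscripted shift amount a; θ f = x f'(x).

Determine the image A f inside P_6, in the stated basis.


the image equals g(x) = (81/4)x^4 + 28x^3 + (97/2)x^2 + 3x + 21/4

θ f = 9x^4 + 12x^3 + 14x^2
E_{-1} f = (9/4)x^4 - 5x^3 + (17/2)x^2 - 11x + 21/4
(θ + E_{-1}) f = (45/4)x^4 + 7x^3 + (45/2)x^2 - 11x + 21/4
D f = 9x^3 + 12x^2 + 14x
((θ + E_{-1}) + D) f = (45/4)x^4 + 16x^3 + (69/2)x^2 + 3x + 21/4
θ f = 9x^4 + 12x^3 + 14x^2
(((θ + E_{-1}) + D) + θ) f = (81/4)x^4 + 28x^3 + (97/2)x^2 + 3x + 21/4


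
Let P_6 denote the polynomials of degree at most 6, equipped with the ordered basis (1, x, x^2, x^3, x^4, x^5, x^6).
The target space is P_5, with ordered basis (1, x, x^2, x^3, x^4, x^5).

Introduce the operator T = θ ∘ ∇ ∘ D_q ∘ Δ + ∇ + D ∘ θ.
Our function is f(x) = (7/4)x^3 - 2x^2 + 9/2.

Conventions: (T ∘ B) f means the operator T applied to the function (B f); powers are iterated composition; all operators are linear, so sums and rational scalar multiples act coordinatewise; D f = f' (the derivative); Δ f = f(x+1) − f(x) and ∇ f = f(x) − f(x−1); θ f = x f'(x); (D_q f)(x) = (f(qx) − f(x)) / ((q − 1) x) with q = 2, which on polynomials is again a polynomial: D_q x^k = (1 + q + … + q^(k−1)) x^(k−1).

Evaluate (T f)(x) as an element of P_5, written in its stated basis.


the image equals g(x) = 21x^2 - (69/4)x + 15/4

Δ f = (21/4)x^2 + (5/4)x - 1/4
D_q Δ f = (63/4)x + 5/4
∇ (D_q ∘ Δ) f = 63/4
θ ∇ (D_q ∘ Δ) f = 0
∇ f = (21/4)x^2 - (37/4)x + 15/4
θ f = (21/4)x^3 - 4x^2
D θ f = (63/4)x^2 - 8x
(θ ∘ ∇ ∘ D_q ∘ Δ + ∇ + D ∘ θ) f = 21x^2 - (69/4)x + 15/4


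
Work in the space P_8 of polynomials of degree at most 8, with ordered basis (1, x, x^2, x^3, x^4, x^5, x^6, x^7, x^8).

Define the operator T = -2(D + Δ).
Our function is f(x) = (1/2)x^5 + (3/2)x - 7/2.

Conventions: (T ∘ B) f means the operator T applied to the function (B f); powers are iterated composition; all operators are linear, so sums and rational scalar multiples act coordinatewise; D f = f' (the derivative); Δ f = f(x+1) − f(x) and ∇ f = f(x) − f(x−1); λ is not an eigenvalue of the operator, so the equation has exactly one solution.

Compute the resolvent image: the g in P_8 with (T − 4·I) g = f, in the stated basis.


write g with unknown coordinates in the stated basis and equate coefficients in (T − 4·I) g = f
solving from the highest basis element down gives g = -(1/8)x^5 + (5/8)x^4 - (15/8)x^3 + (35/8)x^2 - (29/4)x + 53/8
check: T g = (5/2)x^4 - (15/2)x^3 + (35/2)x^2 - (55/2)x + 23
so T g − 4·g = (1/2)x^5 + (3/2)x - 7/2 = f ✓

the image equals g(x) = -(1/8)x^5 + (5/8)x^4 - (15/8)x^3 + (35/8)x^2 - (29/4)x + 53/8


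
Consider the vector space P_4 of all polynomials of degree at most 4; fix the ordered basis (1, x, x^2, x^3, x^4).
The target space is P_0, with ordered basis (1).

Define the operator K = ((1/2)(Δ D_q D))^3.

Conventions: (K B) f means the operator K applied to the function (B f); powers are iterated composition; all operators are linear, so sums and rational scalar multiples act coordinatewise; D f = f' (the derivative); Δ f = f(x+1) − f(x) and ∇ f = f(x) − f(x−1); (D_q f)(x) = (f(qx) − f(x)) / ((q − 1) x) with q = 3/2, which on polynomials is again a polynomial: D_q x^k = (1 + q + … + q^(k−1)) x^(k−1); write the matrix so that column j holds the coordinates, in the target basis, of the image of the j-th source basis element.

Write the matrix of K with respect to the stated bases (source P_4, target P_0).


the matrix is [[0, 0, 0, 0, 0]] (rows listed top to bottom)

image of 1: 0
image of x: 0
image of x^2: 0
image of x^3: 0
image of x^4: 0
each image's coordinates form column j of the matrix


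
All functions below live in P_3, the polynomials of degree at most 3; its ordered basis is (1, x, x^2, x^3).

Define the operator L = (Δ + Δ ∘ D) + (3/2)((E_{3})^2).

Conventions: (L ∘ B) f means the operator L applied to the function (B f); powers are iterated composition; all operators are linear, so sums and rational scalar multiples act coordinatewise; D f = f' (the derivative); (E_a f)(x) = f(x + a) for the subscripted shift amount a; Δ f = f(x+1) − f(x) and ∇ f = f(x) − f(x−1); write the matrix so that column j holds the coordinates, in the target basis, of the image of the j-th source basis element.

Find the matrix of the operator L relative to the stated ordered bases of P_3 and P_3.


the matrix is [[3/2, 10, 57, 328]; [0, 3/2, 20, 171]; [0, 0, 3/2, 30]; [0, 0, 0, 3/2]] (rows listed top to bottom)

image of 1: 3/2
image of x: (3/2)x + 10
image of x^2: (3/2)x^2 + 20x + 57
image of x^3: (3/2)x^3 + 30x^2 + 171x + 328
each image's coordinates form column j of the matrix


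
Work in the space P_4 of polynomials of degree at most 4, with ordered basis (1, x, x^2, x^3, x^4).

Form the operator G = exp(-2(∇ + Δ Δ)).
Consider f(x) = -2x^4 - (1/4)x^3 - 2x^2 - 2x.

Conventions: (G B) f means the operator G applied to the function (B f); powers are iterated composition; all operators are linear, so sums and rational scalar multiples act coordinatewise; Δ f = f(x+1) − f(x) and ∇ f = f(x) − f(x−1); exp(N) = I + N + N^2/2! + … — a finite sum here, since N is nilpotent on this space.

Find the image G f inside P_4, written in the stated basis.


order-1 term: 16x^3 + (51/2)x^2 + (243/2)x + 127/2
order-2 term: -48x^2 - 99x - 259
order-3 term: 64x + 98
order-4 term: -32
the series for exp(-2(∇ + Δ Δ)) f terminates at order 4
exp(-2(∇ + Δ Δ)) f = -2x^4 + (63/4)x^3 - (49/2)x^2 + (169/2)x - 259/2

the image equals g(x) = -2x^4 + (63/4)x^3 - (49/2)x^2 + (169/2)x - 259/2


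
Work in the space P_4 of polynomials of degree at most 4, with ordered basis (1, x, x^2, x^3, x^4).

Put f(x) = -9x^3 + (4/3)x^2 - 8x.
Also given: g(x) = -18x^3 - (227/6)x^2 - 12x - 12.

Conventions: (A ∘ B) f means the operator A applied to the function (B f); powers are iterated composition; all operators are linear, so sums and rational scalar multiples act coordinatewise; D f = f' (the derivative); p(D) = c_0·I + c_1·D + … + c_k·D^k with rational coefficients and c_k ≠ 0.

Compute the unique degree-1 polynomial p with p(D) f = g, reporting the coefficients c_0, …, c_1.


D^0 f = -9x^3 + (4/3)x^2 - 8x
D^1 f = -27x^2 + (8/3)x - 8
matching coefficients of g against c_0 f + c_1 Df + … from the top degree down determines the c_i
solution: c_0 = 2, c_1 = 3/2

p(D) = 2·I + (3/2)·D, i.e. c_0 = 2, c_1 = 3/2


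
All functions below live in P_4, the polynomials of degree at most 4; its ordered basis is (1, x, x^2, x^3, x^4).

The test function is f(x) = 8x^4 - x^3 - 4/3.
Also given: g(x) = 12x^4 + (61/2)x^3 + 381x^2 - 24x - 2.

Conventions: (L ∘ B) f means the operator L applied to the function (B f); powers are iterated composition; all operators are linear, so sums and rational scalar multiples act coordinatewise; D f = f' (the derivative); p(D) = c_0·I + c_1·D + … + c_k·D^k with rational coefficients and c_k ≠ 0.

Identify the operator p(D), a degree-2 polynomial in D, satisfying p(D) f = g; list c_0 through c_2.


D^0 f = 8x^4 - x^3 - 4/3
D^1 f = 32x^3 - 3x^2
D^2 f = 96x^2 - 6x
matching coefficients of g against c_0 f + c_1 Df + … from the top degree down determines the c_i
solution: c_0 = 3/2, c_1 = 1, c_2 = 4

p(D) = (3/2)·I + D + 4·D^2, i.e. c_0 = 3/2, c_1 = 1, c_2 = 4


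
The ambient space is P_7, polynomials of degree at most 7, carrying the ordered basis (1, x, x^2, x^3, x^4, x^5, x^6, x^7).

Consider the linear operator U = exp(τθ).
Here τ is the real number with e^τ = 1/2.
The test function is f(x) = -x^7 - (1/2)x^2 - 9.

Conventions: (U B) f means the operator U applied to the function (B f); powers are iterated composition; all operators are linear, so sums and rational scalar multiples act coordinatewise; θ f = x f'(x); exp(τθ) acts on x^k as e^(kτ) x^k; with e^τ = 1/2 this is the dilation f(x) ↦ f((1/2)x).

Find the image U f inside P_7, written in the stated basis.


the result is g(x) = -(1/128)x^7 - (1/8)x^2 - 9

exp(τθ) x^k = e^(kτ) x^k; with e^τ = 1/2 this sends x^k to (1/2)^k x^k
x^2 ↦ 1/4 x^2
x^7 ↦ 1/128 x^7
applying this coordinatewise to f: exp(τθ) f = -(1/128)x^7 - (1/8)x^2 - 9


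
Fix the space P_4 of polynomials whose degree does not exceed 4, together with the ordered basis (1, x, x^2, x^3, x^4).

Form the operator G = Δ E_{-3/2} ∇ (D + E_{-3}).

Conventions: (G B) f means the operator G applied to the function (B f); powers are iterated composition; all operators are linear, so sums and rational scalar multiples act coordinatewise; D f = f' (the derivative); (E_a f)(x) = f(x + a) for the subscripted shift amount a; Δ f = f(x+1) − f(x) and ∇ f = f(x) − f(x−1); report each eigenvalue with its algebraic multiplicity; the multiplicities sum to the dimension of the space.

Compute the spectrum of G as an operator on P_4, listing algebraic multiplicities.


image of 1: 0
image of x: 0
image of x^2: 2
image of x^3: 6x - 21
image of x^4: 12x^2 - 84x + 209
the matrix is upper triangular; its diagonal is (0, 0, 0, 0, 0)
for a triangular matrix the eigenvalues are the diagonal entries, with algebraic multiplicity their repetition count

λ = 0 (multiplicity 5)


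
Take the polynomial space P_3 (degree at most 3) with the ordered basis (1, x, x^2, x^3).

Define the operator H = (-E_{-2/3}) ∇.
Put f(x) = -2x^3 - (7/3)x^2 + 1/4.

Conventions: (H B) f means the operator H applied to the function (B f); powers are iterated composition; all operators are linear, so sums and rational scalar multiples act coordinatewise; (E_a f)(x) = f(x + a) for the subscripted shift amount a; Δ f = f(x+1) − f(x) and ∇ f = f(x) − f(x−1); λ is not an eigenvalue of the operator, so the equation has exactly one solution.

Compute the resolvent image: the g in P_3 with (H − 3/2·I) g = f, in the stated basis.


write g with unknown coordinates in the stated basis and equate coefficients in (H − 3/2·I) g = f
solving from the highest basis element down gives g = (4/3)x^3 - (10/9)x^2 + (208/27)x - 1763/162
check: H g = -4x^2 + (104/9)x - 434/27
so H g − 3/2·g = -2x^3 - (7/3)x^2 + 1/4 = f ✓

the image equals g(x) = (4/3)x^3 - (10/9)x^2 + (208/27)x - 1763/162


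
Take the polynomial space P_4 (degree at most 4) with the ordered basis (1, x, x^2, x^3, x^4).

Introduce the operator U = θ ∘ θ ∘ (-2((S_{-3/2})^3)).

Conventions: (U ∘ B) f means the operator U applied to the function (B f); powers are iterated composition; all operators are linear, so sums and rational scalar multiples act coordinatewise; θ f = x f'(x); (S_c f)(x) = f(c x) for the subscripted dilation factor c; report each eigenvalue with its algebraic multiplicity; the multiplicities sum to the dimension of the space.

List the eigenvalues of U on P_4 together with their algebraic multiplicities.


λ = -531441/128 (multiplicity 1), λ = -729/8 (multiplicity 1), λ = 0 (multiplicity 1), λ = 27/4 (multiplicity 1), λ = 177147/256 (multiplicity 1)

image of 1: 0
image of x: (27/4)x
image of x^2: -(729/8)x^2
image of x^3: (177147/256)x^3
image of x^4: -(531441/128)x^4
the matrix is upper triangular; its diagonal is (0, 27/4, -729/8, 177147/256, -531441/128)
for a triangular matrix the eigenvalues are the diagonal entries, with algebraic multiplicity their repetition count


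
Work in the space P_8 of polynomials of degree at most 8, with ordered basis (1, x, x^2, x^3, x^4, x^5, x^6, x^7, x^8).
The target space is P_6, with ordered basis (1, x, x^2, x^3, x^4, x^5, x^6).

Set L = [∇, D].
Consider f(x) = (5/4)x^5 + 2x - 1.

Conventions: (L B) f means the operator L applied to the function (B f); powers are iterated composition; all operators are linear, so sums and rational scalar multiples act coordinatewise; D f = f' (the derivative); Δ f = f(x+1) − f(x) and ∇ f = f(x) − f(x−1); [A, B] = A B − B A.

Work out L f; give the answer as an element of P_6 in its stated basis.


D f = (25/4)x^4 + 2
∇ D f = 25x^3 - (75/2)x^2 + 25x - 25/4
∇ f = (25/4)x^4 - (25/2)x^3 + (25/2)x^2 - (25/4)x + 13/4
D ∇ f = 25x^3 - (75/2)x^2 + 25x - 25/4
[∇, D] f = 0

the image equals g(x) = 0


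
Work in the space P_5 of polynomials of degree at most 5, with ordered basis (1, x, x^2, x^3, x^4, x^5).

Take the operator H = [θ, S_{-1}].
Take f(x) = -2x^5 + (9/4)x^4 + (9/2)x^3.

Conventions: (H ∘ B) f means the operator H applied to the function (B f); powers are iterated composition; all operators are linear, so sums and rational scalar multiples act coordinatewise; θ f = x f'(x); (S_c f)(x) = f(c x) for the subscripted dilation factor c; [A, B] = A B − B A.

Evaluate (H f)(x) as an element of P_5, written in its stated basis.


g(x) = 0

S_{-1} f = 2x^5 + (9/4)x^4 - (9/2)x^3
θ S_{-1} f = 10x^5 + 9x^4 - (27/2)x^3
θ f = -10x^5 + 9x^4 + (27/2)x^3
S_{-1} θ f = 10x^5 + 9x^4 - (27/2)x^3
[θ, S_{-1}] f = 0


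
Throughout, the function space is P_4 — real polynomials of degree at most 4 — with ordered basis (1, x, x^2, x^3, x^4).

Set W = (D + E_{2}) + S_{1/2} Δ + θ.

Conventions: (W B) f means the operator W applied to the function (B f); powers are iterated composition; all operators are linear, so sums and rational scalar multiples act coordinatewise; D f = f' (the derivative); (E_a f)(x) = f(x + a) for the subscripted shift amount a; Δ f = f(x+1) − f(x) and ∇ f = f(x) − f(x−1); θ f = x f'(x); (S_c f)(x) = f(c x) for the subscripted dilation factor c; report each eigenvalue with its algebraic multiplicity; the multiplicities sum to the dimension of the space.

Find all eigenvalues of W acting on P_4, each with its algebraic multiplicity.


λ = 1 (multiplicity 1), λ = 2 (multiplicity 1), λ = 3 (multiplicity 1), λ = 4 (multiplicity 1), λ = 5 (multiplicity 1)

image of 1: 1
image of x: 2x + 4
image of x^2: 3x^2 + 7x + 5
image of x^3: 4x^3 + (39/4)x^2 + (27/2)x + 9
image of x^4: 5x^4 + (25/2)x^3 + (51/2)x^2 + 34x + 17
the matrix is upper triangular; its diagonal is (1, 2, 3, 4, 5)
for a triangular matrix the eigenvalues are the diagonal entries, with algebraic multiplicity their repetition count


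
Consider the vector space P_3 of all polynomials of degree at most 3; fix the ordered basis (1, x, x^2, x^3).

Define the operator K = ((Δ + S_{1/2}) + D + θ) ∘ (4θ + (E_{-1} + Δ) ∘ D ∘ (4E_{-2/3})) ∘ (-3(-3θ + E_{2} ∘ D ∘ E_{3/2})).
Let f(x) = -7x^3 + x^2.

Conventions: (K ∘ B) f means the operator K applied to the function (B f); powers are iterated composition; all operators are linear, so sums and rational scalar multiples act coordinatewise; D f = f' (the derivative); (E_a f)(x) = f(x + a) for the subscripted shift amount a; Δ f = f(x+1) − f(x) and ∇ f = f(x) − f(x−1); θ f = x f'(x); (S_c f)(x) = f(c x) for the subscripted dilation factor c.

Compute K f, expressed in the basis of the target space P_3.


the result is g(x) = -(14175/2)x^3 - 17253x^2 - 5166x + 2700

θ f = -21x^3 + 2x^2
(-3θ) f = 63x^3 - 6x^2
E_{3/2} f = -7x^3 - (61/2)x^2 - (177/4)x - 171/8
D E_{3/2} f = -21x^2 - 61x - 177/4
E_{2} D E_{3/2} f = -21x^2 - 145x - 1001/4
(-3θ + E_{2} ∘ D ∘ E_{3/2}) f = 63x^3 - 27x^2 - 145x - 1001/4
(-3(-3θ + E_{2} ∘ D ∘ E_{3/2})) f = -189x^3 + 81x^2 + 435x + 3003/4
θ (-3(-3θ + E_{2} ∘ D ∘ E_{3/2})) f = -567x^3 + 162x^2 + 435x
(4θ) (-3(-3θ + E_{2} ∘ D ∘ E_{3/2})) f = -2268x^3 + 648x^2 + 1740x
E_{-2/3} (-3(-3θ + E_{2} ∘ D ∘ E_{3/2})) f = -189x^3 + 459x^2 + 75x + 2211/4
(4E_{-2/3}) (-3(-3θ + E_{2} ∘ D ∘ E_{3/2})) f = -756x^3 + 1836x^2 + 300x + 2211
D (4E_{-2/3}) (-3(-3θ + E_{2} ∘ D ∘ E_{3/2})) f = -2268x^2 + 3672x + 300
E_{-1} D (4E_{-2/3}) (-3(-3θ + E_{2} ∘ D ∘ E_{3/2})) f = -2268x^2 + 8208x - 5640
Δ D (4E_{-2/3}) (-3(-3θ + E_{2} ∘ D ∘ E_{3/2})) f = -4536x + 1404
(E_{-1} + Δ) D (4E_{-2/3}) (-3(-3θ + E_{2} ∘ D ∘ E_{3/2})) f = -2268x^2 + 3672x - 4236
(4θ + (E_{-1} + Δ) ∘ D ∘ (4E_{-2/3})) (-3(-3θ + E_{2} ∘ D ∘ E_{3/2})) f = -2268x^3 - 1620x^2 + 5412x - 4236
Δ (4θ + (E_{-1} + Δ) ∘ D ∘ (4E_{-2/3})) (-3(-3θ + E_{2} ∘ D ∘ E_{3/2})) f = -6804x^2 - 10044x + 1524
S_{1/2} (4θ + (E_{-1} + Δ) ∘ D ∘ (4E_{-2/3})) (-3(-3θ + E_{2} ∘ D ∘ E_{3/2})) f = -(567/2)x^3 - 405x^2 + 2706x - 4236
(Δ + S_{1/2}) (4θ + (E_{-1} + Δ) ∘ D ∘ (4E_{-2/3})) (-3(-3θ + E_{2} ∘ D ∘ E_{3/2})) f = -(567/2)x^3 - 7209x^2 - 7338x - 2712
D (4θ + (E_{-1} + Δ) ∘ D ∘ (4E_{-2/3})) (-3(-3θ + E_{2} ∘ D ∘ E_{3/2})) f = -6804x^2 - 3240x + 5412
θ (4θ + (E_{-1} + Δ) ∘ D ∘ (4E_{-2/3})) (-3(-3θ + E_{2} ∘ D ∘ E_{3/2})) f = -6804x^3 - 3240x^2 + 5412x
((Δ + S_{1/2}) + D + θ) (4θ + (E_{-1} + Δ) ∘ D ∘ (4E_{-2/3})) (-3(-3θ + E_{2} ∘ D ∘ E_{3/2})) f = -(14175/2)x^3 - 17253x^2 - 5166x + 2700


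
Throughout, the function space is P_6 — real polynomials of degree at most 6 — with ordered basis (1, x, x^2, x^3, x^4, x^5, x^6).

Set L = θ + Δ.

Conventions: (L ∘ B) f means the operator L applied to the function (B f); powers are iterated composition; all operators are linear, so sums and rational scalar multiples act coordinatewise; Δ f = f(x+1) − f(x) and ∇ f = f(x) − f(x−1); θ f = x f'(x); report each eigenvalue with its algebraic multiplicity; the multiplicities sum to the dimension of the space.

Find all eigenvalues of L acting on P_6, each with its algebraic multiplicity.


image of 1: 0
image of x: x + 1
image of x^2: 2x^2 + 2x + 1
image of x^3: 3x^3 + 3x^2 + 3x + 1
image of x^4: 4x^4 + 4x^3 + 6x^2 + 4x + 1
image of x^5: 5x^5 + 5x^4 + 10x^3 + 10x^2 + 5x + 1
image of x^6: 6x^6 + 6x^5 + 15x^4 + 20x^3 + 15x^2 + 6x + 1
the matrix is upper triangular; its diagonal is (0, 1, 2, 3, 4, 5, 6)
for a triangular matrix the eigenvalues are the diagonal entries, with algebraic multiplicity their repetition count

λ = 0 (multiplicity 1), λ = 1 (multiplicity 1), λ = 2 (multiplicity 1), λ = 3 (multiplicity 1), λ = 4 (multiplicity 1), λ = 5 (multiplicity 1), λ = 6 (multiplicity 1)


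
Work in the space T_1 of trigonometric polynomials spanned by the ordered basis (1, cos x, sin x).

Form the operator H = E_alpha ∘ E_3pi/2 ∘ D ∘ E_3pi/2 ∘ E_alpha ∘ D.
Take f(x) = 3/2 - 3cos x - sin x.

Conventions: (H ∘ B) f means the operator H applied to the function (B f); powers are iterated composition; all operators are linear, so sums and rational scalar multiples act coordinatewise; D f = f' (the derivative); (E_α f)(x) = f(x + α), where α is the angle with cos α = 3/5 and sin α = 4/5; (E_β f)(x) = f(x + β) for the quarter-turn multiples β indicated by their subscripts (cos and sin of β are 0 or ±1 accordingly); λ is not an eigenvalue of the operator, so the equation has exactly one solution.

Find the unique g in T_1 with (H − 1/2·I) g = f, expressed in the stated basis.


write g with unknown coordinates in the stated basis and equate coefficients in (H − 1/2·I) g = f
solving from the highest basis element down gives g = -3 + (110/51)cos x - (70/51)sin x
check: H g = -(98/51)cos x - (86/51)sin x
so H g − 1/2·g = 3/2 - 3cos x - sin x = f ✓

the image equals g(x) = -3 + (110/51)cos x - (70/51)sin x


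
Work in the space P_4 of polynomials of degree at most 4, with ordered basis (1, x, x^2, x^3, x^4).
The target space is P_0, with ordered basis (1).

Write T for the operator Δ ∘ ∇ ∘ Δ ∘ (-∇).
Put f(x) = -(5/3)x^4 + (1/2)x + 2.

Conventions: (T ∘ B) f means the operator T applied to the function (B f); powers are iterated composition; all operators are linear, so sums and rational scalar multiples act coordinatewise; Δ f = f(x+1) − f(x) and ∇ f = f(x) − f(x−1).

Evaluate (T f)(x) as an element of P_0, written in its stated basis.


g(x) = 40

∇ f = -(20/3)x^3 + 10x^2 - (20/3)x + 13/6
(-∇) f = (20/3)x^3 - 10x^2 + (20/3)x - 13/6
Δ (-∇) f = 20x^2 + 10/3
∇ Δ (-∇) f = 40x - 20
Δ (∇ ∘ Δ) (-∇) f = 40


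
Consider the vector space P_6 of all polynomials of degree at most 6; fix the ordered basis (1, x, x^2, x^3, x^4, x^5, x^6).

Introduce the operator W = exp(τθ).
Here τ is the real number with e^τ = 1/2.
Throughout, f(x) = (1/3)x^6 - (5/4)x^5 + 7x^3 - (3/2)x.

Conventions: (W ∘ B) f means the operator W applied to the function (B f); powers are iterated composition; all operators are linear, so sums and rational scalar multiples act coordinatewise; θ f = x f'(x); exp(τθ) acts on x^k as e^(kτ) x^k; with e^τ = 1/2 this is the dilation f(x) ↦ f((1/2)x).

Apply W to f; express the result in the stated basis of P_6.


the result is g(x) = (1/192)x^6 - (5/128)x^5 + (7/8)x^3 - (3/4)x

exp(τθ) x^k = e^(kτ) x^k; with e^τ = 1/2 this sends x^k to (1/2)^k x^k
x ↦ 1/2 x
x^3 ↦ 1/8 x^3
x^5 ↦ 1/32 x^5
x^6 ↦ 1/64 x^6
applying this coordinatewise to f: exp(τθ) f = (1/192)x^6 - (5/128)x^5 + (7/8)x^3 - (3/4)x


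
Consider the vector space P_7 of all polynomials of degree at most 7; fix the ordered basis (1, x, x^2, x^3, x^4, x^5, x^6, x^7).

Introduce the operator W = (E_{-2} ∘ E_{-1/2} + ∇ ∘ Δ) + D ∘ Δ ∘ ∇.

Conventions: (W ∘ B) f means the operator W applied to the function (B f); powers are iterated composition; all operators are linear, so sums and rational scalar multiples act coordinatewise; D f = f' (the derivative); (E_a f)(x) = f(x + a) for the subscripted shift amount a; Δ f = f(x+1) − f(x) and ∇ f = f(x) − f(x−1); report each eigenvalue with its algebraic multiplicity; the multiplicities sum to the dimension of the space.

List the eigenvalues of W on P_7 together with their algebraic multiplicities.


image of 1: 1
image of x: x - 5/2
image of x^2: x^2 - 5x + 33/4
image of x^3: x^3 - (15/2)x^2 + (99/4)x - 77/8
image of x^4: x^4 - 10x^3 + (99/2)x^2 - (77/2)x + 657/16
image of x^5: x^5 - (25/2)x^4 + (165/2)x^3 - (385/4)x^2 + (3285/16)x - 2805/32
image of x^6: x^6 - 15x^5 + (495/4)x^4 - (385/2)x^3 + (9855/16)x^2 - (8415/16)x + 15753/64
image of x^7: x^7 - (35/2)x^6 + (693/4)x^5 - (2695/8)x^4 + (22995/16)x^3 - (58905/32)x^2 + (110271/64)x - 76333/128
the matrix is upper triangular; its diagonal is (1, 1, 1, 1, 1, 1, 1, 1)
for a triangular matrix the eigenvalues are the diagonal entries, with algebraic multiplicity their repetition count

λ = 1 (multiplicity 8)


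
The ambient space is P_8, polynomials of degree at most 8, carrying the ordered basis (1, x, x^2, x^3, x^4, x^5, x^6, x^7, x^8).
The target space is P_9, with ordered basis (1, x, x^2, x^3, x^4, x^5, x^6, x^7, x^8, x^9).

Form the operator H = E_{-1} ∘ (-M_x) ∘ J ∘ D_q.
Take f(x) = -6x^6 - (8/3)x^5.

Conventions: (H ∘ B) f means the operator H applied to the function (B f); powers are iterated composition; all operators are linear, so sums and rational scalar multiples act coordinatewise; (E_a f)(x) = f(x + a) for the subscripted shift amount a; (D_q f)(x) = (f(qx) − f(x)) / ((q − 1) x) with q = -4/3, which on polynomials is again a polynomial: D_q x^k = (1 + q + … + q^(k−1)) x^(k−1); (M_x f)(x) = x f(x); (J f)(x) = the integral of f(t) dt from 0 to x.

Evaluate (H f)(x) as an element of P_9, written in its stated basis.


D_q f = (962/81)x^5 - (1448/243)x^4
J D_q f = (481/243)x^6 - (1448/1215)x^5
M_x (J ∘ D_q) f = (481/243)x^7 - (1448/1215)x^6
(-M_x) (J ∘ D_q) f = -(481/243)x^7 + (1448/1215)x^6
E_{-1} (-M_x) (J ∘ D_q) f = -(481/243)x^7 + (18283/1215)x^6 - (6577/135)x^5 + (21179/243)x^4 - (22627/243)x^3 + (535/9)x^2 - (25523/1215)x + 3853/1215

the result is g(x) = -(481/243)x^7 + (18283/1215)x^6 - (6577/135)x^5 + (21179/243)x^4 - (22627/243)x^3 + (535/9)x^2 - (25523/1215)x + 3853/1215


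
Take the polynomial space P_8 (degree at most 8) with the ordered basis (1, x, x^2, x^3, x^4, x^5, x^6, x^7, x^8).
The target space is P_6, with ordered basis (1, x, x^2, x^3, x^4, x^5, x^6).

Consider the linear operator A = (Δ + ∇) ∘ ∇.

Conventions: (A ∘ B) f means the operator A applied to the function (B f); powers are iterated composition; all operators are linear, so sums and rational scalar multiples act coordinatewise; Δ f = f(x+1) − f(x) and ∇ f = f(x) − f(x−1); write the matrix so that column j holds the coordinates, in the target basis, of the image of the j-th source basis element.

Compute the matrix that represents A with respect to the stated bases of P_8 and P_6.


the matrix is [[0, 0, 4, -6, 16, -30, 64, -126, 256]; [0, 0, 0, 12, -24, 80, -180, 448, -1008]; [0, 0, 0, 0, 24, -60, 240, -630, 1792]; [0, 0, 0, 0, 0, 40, -120, 560, -1680]; [0, 0, 0, 0, 0, 0, 60, -210, 1120]; [0, 0, 0, 0, 0, 0, 0, 84, -336]; [0, 0, 0, 0, 0, 0, 0, 0, 112]] (rows listed top to bottom)

image of 1: 0
image of x: 0
image of x^2: 4
image of x^3: 12x - 6
image of x^4: 24x^2 - 24x + 16
image of x^5: 40x^3 - 60x^2 + 80x - 30
image of x^6: 60x^4 - 120x^3 + 240x^2 - 180x + 64
image of x^7: 84x^5 - 210x^4 + 560x^3 - 630x^2 + 448x - 126
image of x^8: 112x^6 - 336x^5 + 1120x^4 - 1680x^3 + 1792x^2 - 1008x + 256
each image's coordinates form column j of the matrix


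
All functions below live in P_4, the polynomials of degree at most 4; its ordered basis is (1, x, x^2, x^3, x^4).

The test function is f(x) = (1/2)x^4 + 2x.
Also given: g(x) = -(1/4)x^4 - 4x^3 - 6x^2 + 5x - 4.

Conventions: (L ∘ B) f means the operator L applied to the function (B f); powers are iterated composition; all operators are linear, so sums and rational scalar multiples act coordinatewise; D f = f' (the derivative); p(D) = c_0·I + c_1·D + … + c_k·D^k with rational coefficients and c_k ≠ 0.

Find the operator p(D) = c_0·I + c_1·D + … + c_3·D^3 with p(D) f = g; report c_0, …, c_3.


D^0 f = (1/2)x^4 + 2x
D^1 f = 2x^3 + 2
D^2 f = 6x^2
D^3 f = 12x
matching coefficients of g against c_0 f + c_1 Df + … from the top degree down determines the c_i
solution: c_0 = -1/2, c_1 = -2, c_2 = -1, c_3 = 1/2

p(D) = -(1/2)·I − 2·D − D^2 + (1/2)·D^3, i.e. c_0 = -1/2, c_1 = -2, c_2 = -1, c_3 = 1/2


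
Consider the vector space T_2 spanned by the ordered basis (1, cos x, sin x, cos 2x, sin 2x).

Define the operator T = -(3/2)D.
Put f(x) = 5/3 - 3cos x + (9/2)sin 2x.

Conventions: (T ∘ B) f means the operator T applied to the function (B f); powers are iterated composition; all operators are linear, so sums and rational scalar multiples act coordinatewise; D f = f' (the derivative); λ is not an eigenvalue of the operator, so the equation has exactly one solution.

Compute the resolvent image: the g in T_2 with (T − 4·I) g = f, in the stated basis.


g(x) = -5/12 + (48/73)cos x + (18/73)sin x + (27/50)cos 2x - (18/25)sin 2x

write g with unknown coordinates in the stated basis and equate coefficients in (T − 4·I) g = f
solving from the highest basis element down gives g = -5/12 + (48/73)cos x + (18/73)sin x + (27/50)cos 2x - (18/25)sin 2x
check: T g = -(27/73)cos x + (72/73)sin x + (54/25)cos 2x + (81/50)sin 2x
so T g − 4·g = 5/3 - 3cos x + (9/2)sin 2x = f ✓


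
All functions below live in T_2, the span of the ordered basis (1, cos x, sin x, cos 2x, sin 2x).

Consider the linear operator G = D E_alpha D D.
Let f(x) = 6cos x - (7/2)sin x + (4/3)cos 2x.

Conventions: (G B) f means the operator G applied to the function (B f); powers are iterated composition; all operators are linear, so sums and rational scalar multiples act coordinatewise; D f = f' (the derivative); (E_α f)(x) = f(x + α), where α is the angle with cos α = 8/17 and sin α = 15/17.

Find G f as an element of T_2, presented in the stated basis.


D f = -(7/2)cos x - 6sin x - (8/3)sin 2x
D D f = -6cos x + (7/2)sin x - (16/3)cos 2x
E_alpha (D D) f = (9/34)cos x + (118/17)sin x + (2576/867)cos 2x + (1280/289)sin 2x
D E_alpha (D D) f = (118/17)cos x - (9/34)sin x + (2560/289)cos 2x - (5152/867)sin 2x

g(x) = (118/17)cos x - (9/34)sin x + (2560/289)cos 2x - (5152/867)sin 2x


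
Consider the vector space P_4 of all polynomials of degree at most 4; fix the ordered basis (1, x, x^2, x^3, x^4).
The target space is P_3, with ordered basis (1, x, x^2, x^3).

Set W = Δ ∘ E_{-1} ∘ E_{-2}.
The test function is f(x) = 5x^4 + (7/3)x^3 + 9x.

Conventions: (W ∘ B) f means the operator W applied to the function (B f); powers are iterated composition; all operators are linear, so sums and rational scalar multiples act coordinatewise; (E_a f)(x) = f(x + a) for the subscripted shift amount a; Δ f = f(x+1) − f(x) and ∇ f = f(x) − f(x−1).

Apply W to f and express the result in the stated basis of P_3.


the result is g(x) = 20x^3 - 143x^2 + 345x - 815/3

E_{-2} f = 5x^4 - (113/3)x^3 + 106x^2 - 123x + 130/3
E_{-1} E_{-2} f = 5x^4 - (173/3)x^3 + 249x^2 - 468x + 315
Δ (E_{-1} ∘ E_{-2}) f = 20x^3 - 143x^2 + 345x - 815/3


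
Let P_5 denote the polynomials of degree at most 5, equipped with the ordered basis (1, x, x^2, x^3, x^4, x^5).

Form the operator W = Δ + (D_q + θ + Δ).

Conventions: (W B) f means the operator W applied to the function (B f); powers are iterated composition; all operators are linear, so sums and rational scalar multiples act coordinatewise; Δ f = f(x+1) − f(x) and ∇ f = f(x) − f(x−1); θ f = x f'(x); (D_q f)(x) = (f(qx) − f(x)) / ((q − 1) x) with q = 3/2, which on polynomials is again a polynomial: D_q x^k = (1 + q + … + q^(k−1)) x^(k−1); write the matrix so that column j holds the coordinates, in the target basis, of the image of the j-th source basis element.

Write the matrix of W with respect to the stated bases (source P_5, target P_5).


image of 1: 0
image of x: x + 3
image of x^2: 2x^2 + (13/2)x + 2
image of x^3: 3x^3 + (43/4)x^2 + 6x + 2
image of x^4: 4x^4 + (129/8)x^3 + 12x^2 + 8x + 2
image of x^5: 5x^5 + (371/16)x^4 + 20x^3 + 20x^2 + 10x + 2
each image's coordinates form column j of the matrix

the matrix is [[0, 3, 2, 2, 2, 2]; [0, 1, 13/2, 6, 8, 10]; [0, 0, 2, 43/4, 12, 20]; [0, 0, 0, 3, 129/8, 20]; [0, 0, 0, 0, 4, 371/16]; [0, 0, 0, 0, 0, 5]] (rows listed top to bottom)
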